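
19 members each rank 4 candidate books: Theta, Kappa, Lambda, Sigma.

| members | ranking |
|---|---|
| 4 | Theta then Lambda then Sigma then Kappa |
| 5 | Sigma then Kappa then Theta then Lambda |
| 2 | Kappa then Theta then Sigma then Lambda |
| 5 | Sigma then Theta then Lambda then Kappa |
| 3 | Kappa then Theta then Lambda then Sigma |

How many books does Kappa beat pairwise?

Kappa against each rival (19 members):
Kappa vs Theta: Kappa wins 10–9.
Kappa vs Lambda: Kappa wins 10–9.
Kappa vs Sigma: Sigma, 14–5.
Kappa beats Theta, Lambda; loses to Sigma — 2 pairwise wins.

2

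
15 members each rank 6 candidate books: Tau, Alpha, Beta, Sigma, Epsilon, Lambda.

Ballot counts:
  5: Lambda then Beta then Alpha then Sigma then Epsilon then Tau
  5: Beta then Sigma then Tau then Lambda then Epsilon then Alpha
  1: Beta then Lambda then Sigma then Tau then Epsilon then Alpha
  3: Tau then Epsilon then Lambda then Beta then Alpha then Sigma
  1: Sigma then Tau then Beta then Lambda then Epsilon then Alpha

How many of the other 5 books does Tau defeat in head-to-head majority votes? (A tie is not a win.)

Tau against each rival (15 members):
Tau–Alpha: Tau 10–5.
Tau vs Beta: Beta, 11–4.
Tau vs Sigma: Sigma, 12–3.
Tau vs Epsilon: Tau is ranked higher on 5+1+3+1 = 10 ballots, Epsilon on 5. Tau wins 10–5.
Tau vs Lambda: Tau, 9–6.
Tau beats Alpha, Epsilon, Lambda; loses to Beta, Sigma — 3 pairwise wins.

3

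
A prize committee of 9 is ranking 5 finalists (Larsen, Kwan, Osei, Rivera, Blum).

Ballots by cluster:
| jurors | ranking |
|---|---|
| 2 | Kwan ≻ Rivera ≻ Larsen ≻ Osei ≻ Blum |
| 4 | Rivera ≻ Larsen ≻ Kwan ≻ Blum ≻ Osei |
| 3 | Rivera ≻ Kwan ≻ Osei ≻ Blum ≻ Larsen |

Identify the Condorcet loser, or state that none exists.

Blum

Pairwise majorities:
Larsen–Kwan: Kwan 5–4.
Larsen vs Osei: Larsen is ranked higher on 2+4 = 6 ballots, Osei on 3. Larsen wins 6–3.
Larsen vs Rivera: 0 to 9, Rivera.
Larsen vs Blum: Larsen is ranked higher on 2+4 = 6 ballots, Blum on 3. Larsen wins 6–3.
Kwan–Osei: Kwan 9–0.
Kwan vs Rivera: Kwan is ranked higher on 2 ballots, Rivera on 7. Rivera wins 7–2.
Kwan vs Blum: 9 to 0, Kwan.
Osei vs Rivera: Rivera, 9–0.
Osei–Blum: Osei 5–4.
Rivera vs Blum: Rivera is ranked higher on 2+4+3 = 9 ballots, Blum on 0. Rivera wins 9–0.
Blum is beaten in every head-to-head and is the Condorcet loser.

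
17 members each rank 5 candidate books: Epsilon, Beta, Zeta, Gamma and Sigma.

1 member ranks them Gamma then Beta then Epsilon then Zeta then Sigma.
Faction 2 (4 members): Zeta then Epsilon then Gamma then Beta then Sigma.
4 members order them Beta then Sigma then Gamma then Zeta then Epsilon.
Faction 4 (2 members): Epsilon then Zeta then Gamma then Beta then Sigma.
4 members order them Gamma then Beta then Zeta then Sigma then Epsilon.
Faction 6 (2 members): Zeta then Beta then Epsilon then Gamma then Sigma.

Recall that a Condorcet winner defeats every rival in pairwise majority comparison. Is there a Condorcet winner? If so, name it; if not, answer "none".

Gamma

Pairwise majorities:
Epsilon vs Beta: Beta wins 11–6.
Epsilon–Zeta: Zeta 14–3.
Epsilon vs Gamma: Gamma, 9–8.
Epsilon vs Sigma: Epsilon wins 9–8.
Beta–Zeta: Beta 9–8.
Beta–Gamma: Gamma 11–6.
Beta vs Sigma: Beta wins 17–0.
Zeta vs Gamma: Gamma wins 9–8.
Zeta vs Sigma: Zeta, 13–4.
Gamma–Sigma: Gamma 13–4.
Gamma beats each of Epsilon, Beta, Zeta, Sigma — Gamma is the Condorcet winner.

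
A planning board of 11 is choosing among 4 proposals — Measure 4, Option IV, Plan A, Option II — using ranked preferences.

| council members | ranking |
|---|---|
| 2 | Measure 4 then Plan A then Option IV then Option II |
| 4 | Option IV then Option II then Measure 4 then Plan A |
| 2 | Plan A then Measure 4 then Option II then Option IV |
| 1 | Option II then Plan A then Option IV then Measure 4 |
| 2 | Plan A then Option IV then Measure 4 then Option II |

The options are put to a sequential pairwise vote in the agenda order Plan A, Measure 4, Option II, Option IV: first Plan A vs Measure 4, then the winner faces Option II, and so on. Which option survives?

Round 1: Plan A vs Measure 4 — 5–6, Measure 4 advances.
Round 2: Measure 4 vs Option II — 6–5, Measure 4 advances.
Round 3: Measure 4 vs Option IV — 4–7, Option IV advances.
Option IV survives the agenda.

Option IV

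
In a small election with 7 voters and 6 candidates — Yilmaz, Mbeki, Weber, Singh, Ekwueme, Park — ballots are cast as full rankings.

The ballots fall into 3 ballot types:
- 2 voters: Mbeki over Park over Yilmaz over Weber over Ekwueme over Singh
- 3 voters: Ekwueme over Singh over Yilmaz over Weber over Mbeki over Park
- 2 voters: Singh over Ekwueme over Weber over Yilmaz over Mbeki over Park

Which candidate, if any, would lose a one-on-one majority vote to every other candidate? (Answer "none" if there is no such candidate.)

Park

Head-to-head results (7 voters):
Yilmaz–Mbeki: Yilmaz 5–2.
Yilmaz vs Weber: Yilmaz wins 5–2.
Yilmaz vs Singh: 2 for Yilmaz, 5 for Singh — Singh by 5–2.
Yilmaz vs Ekwueme: Ekwueme, 5–2.
Yilmaz vs Park: Yilmaz wins 5–2.
Mbeki vs Weber: Weber, 5–2.
Mbeki vs Singh: 2 for Mbeki, 5 for Singh — Singh by 5–2.
Mbeki vs Ekwueme: Mbeki preferred on 2 ballots; Ekwueme wins 5–2.
Mbeki–Park: Mbeki 7–0.
Weber–Singh: Singh 5–2.
Weber vs Ekwueme: Ekwueme, 5–2.
Weber–Park: Weber 5–2.
Singh vs Ekwueme: Ekwueme, 5–2.
Singh vs Park: Singh, 5–2.
Ekwueme vs Park: Ekwueme is ranked higher on 3+2 = 5 ballots, Park on 2. Ekwueme wins 5–2.
Park is beaten in every head-to-head and is the Condorcet loser.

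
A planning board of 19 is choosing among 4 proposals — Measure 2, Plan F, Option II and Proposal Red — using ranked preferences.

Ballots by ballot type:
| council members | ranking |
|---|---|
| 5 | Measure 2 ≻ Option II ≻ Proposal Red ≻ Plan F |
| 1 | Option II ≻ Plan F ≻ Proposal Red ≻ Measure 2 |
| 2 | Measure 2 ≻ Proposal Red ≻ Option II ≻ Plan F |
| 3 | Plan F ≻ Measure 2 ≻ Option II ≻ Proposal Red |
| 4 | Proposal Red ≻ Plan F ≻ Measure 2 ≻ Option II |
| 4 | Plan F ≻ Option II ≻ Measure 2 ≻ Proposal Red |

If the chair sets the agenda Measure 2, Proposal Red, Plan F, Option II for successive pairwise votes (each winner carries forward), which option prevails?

Round 1: Measure 2 vs Proposal Red — 14–5, Measure 2 advances.
Round 2: Measure 2 vs Plan F — 7–12, Plan F advances.
Round 3: Plan F vs Option II — 11–8, Plan F advances.
The agenda winner is Plan F.

Plan F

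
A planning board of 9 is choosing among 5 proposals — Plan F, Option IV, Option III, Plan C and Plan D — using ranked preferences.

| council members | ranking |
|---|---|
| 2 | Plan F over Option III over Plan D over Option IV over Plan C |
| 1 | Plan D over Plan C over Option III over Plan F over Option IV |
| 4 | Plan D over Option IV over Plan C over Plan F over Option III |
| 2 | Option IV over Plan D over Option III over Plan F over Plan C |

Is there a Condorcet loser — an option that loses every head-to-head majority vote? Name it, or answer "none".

Pairwise majorities:
Plan F vs Option IV: Plan F preferred on 2+1 = 3 ballots; Option IV wins 6–3.
Plan F vs Option III: Plan F wins 6–3.
Plan F vs Plan C: Plan F preferred on 2+2 = 4 ballots; Plan C wins 5–4.
Plan F–Plan D: Plan D 7–2.
Option IV vs Option III: 4+2 = 6 for Option IV, 3 for Option III — Option IV by 6–3.
Option IV vs Plan C: 8 to 1, Option IV.
Option IV vs Plan D: Option IV preferred on 2 ballots; Plan D wins 7–2.
Option III vs Plan C: 2+2 = 4 for Option III, 5 for Plan C — Plan C by 5–4.
Option III vs Plan D: Option III preferred on 2 ballots; Plan D wins 7–2.
Plan C vs Plan D: Plan D, 9–0.
Option III is beaten in every head-to-head and is the Condorcet loser.

Option III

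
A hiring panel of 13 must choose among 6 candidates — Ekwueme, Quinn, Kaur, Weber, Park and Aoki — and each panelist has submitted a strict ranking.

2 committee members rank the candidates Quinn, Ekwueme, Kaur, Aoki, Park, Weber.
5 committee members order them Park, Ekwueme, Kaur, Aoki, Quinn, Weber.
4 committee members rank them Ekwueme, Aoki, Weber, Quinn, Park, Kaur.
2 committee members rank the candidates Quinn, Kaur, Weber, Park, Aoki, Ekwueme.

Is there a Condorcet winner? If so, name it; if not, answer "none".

none

Head-to-head results (13 committee members):
Ekwueme vs Quinn: Ekwueme is ranked higher on 5+4 = 9 ballots, Quinn on 4. Ekwueme wins 9–4.
Ekwueme vs Kaur: Ekwueme preferred on 2+5+4 = 11 ballots; Ekwueme wins 11–2.
Ekwueme vs Weber: 2+5+4 = 11 for Ekwueme, 2 for Weber — Ekwueme by 11–2.
Ekwueme vs Park: Ekwueme preferred on 2+4 = 6 ballots; Park wins 7–6.
Ekwueme vs Aoki: 2+5+4 = 11 for Ekwueme, 2 for Aoki — Ekwueme by 11–2.
Quinn vs Kaur: 8 to 5, Quinn.
Quinn vs Weber: 9 to 4, Quinn.
Quinn vs Park: 2+4+2 = 8 for Quinn, 5 for Park — Quinn by 8–5.
Quinn vs Aoki: 4 to 9, Aoki.
Kaur vs Weber: 2+5+2 = 9 for Kaur, 4 for Weber — Kaur by 9–4.
Kaur vs Park: Kaur is ranked higher on 2+2 = 4 ballots, Park on 9. Park wins 9–4.
Kaur vs Aoki: 9 to 4, Kaur.
Weber vs Park: 6 to 7, Park.
Weber vs Aoki: Weber is ranked higher on 2 ballots, Aoki on 11. Aoki wins 11–2.
Park vs Aoki: 7 to 6, Park.
No candidate is unbeaten: Ekwueme loses to Park; Quinn loses to Ekwueme; Kaur loses to Ekwueme; Weber loses to Ekwueme; Park loses to Quinn; Aoki loses to Ekwueme. In particular Ekwueme beats Quinn beats Park beats Ekwueme is a majority cycle — no Condorcet winner exists.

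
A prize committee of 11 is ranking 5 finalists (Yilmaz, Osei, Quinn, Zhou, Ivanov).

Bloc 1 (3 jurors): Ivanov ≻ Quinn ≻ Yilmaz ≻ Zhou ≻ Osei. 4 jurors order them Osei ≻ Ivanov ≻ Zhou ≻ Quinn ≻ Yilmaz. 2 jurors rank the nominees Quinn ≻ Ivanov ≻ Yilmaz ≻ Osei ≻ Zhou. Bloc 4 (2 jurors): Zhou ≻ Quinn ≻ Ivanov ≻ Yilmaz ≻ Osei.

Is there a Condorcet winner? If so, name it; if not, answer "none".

Check each pair by majority over 11 ballots:
Yilmaz vs Osei: Yilmaz is ranked higher on 3+2+2 = 7 ballots, Osei on 4. Yilmaz wins 7–4.
Yilmaz–Quinn: Quinn 11–0.
Yilmaz vs Zhou: Zhou, 6–5.
Yilmaz vs Ivanov: Yilmaz is ranked higher on 0 ballots, Ivanov on 11. Ivanov wins 11–0.
Osei vs Quinn: Quinn wins 7–4.
Osei vs Zhou: Osei preferred on 4+2 = 6 ballots; Osei wins 6–5.
Osei vs Ivanov: 4 for Osei, 7 for Ivanov — Ivanov by 7–4.
Quinn vs Zhou: Zhou wins 6–5.
Quinn vs Ivanov: Ivanov wins 7–4.
Zhou–Ivanov: Ivanov 9–2.
Only Ivanov has no losses; Ivanov is the Condorcet winner.

Ivanov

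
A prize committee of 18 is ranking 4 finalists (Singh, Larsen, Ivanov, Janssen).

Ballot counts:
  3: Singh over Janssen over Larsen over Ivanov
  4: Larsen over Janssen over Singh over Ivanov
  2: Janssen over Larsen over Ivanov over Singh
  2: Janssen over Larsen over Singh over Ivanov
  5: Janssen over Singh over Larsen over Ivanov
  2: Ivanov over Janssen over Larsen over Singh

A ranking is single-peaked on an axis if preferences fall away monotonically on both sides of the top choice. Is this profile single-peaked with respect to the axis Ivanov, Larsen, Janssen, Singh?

no

Axis positions: Ivanov=1, Larsen=2, Janssen=3, Singh=4.
Faction 1 (peak Singh at position 4): ranking walks positions 4-3-2-1, expanding outward from the peak — single-peaked.
Faction 2 (peak Larsen at position 2): ranking walks positions 2-3-4-1, expanding outward from the peak — single-peaked.
Faction 3 (peak Janssen at position 3): ranking walks positions 3-2-1-4, expanding outward from the peak — single-peaked.
Faction 4 (peak Janssen at position 3): ranking walks positions 3-2-4-1, expanding outward from the peak — single-peaked.
Faction 5 (peak Janssen at position 3): ranking walks positions 3-4-2-1, expanding outward from the peak — single-peaked.
Faction 6: ranking walks positions 1-3-2-4; Janssen is ranked above Larsen even though Larsen lies between Janssen and the peak Ivanov on the axis — preferences dip and rise again. Not single-peaked.
Faction 6 violates single-peakedness, so the profile is not single-peaked on this axis.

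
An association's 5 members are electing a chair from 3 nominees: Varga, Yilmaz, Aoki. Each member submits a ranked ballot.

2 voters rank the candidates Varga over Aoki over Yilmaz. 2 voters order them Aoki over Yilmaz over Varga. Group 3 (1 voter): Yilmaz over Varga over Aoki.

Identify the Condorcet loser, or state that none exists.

none

Pairwise majorities:
Varga vs Yilmaz: Yilmaz wins 3–2.
Varga vs Aoki: Varga wins 3–2.
Yilmaz vs Aoki: Aoki wins 4–1.
Every candidate wins at least one matchup (Varga beats Aoki; Yilmaz beats Varga; Aoki beats Yilmaz), so there is no Condorcet loser.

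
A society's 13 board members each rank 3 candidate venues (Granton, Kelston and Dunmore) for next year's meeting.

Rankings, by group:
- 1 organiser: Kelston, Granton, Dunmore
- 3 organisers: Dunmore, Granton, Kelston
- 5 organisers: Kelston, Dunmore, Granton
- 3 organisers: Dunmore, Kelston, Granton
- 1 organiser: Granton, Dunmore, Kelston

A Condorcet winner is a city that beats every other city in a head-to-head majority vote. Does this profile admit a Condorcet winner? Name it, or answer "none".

Dunmore

Check each pair by majority over 13 ballots:
Granton vs Kelston: 3+1 = 4 for Granton, 9 for Kelston — Kelston by 9–4.
Granton vs Dunmore: Granton preferred on 1+1 = 2 ballots; Dunmore wins 11–2.
Kelston vs Dunmore: Kelston preferred on 1+5 = 6 ballots; Dunmore wins 7–6.
Dunmore wins every pairwise contest, so Dunmore is the Condorcet winner.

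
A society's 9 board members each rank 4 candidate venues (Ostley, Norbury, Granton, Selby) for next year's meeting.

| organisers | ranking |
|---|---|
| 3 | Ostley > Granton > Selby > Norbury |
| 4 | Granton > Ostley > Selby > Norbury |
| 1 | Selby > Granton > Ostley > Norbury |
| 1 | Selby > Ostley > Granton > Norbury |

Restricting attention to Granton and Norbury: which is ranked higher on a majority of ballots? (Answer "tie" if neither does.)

Granton

Ballots ranking Granton above Norbury: 3 + 4 + 1 + 1 = 9.
Ballots ranking Norbury above Granton: 9 − 9 = 0.
Granton wins the head-to-head 9–0.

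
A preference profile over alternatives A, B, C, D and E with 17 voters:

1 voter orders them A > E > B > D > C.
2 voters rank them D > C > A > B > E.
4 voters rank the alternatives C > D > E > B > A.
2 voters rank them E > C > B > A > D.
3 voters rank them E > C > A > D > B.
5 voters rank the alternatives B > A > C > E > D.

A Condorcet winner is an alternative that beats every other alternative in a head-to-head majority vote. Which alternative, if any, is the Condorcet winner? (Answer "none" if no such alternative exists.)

Head-to-head results (17 voters):
A vs B: 1+2+3 = 6 for A, 11 for B — B by 11–6.
A vs C: 1+5 = 6 for A, 11 for C — C by 11–6.
A vs D: A preferred on 1+2+3+5 = 11 ballots; A wins 11–6.
A vs E: 1+2+5 = 8 for A, 9 for E — E by 9–8.
B vs C: B is ranked higher on 1+5 = 6 ballots, C on 11. C wins 11–6.
B vs D: B is ranked higher on 1+2+5 = 8 ballots, D on 9. D wins 9–8.
B vs E: B is ranked higher on 2+5 = 7 ballots, E on 10. E wins 10–7.
C vs D: C preferred on 4+2+3+5 = 14 ballots; C wins 14–3.
C vs E: 11 to 6, C.
D vs E: D is ranked higher on 2+4 = 6 ballots, E on 11. E wins 11–6.
Only C has no losses; C is the Condorcet winner.

C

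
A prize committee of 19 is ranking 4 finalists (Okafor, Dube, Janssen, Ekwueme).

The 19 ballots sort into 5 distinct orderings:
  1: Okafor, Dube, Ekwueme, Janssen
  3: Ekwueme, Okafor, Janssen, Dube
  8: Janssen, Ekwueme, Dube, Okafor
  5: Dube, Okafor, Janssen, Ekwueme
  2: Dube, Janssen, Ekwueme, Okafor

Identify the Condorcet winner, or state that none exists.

Janssen

Pairwise majorities:
Okafor vs Dube: 1+3 = 4 for Okafor, 15 for Dube — Dube by 15–4.
Okafor vs Janssen: 1+3+5 = 9 for Okafor, 10 for Janssen — Janssen by 10–9.
Okafor vs Ekwueme: Okafor preferred on 1+5 = 6 ballots; Ekwueme wins 13–6.
Dube vs Janssen: 8 to 11, Janssen.
Dube vs Ekwueme: Dube is ranked higher on 1+5+2 = 8 ballots, Ekwueme on 11. Ekwueme wins 11–8.
Janssen vs Ekwueme: Janssen is ranked higher on 8+5+2 = 15 ballots, Ekwueme on 4. Janssen wins 15–4.
Janssen defeats every rival head-to-head and is the Condorcet winner.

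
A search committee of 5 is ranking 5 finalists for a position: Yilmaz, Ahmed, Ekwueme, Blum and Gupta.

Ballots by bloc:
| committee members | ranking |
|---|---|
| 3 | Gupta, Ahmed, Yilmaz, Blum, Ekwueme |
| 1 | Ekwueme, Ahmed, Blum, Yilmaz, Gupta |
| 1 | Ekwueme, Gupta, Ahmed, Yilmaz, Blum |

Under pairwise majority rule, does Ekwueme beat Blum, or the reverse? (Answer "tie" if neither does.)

Ballots ranking Ekwueme above Blum: 1 + 1 = 2.
Ballots ranking Blum above Ekwueme: 5 − 2 = 3.
Blum wins the head-to-head 3–2.

Blum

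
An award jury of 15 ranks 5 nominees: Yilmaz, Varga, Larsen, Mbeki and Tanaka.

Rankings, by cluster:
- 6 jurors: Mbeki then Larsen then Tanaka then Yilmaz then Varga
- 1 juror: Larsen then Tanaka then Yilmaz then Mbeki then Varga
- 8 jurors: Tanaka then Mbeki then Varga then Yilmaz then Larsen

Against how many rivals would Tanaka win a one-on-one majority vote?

4

Tanaka against each rival (15 jurors):
Tanaka vs Yilmaz: Tanaka preferred on 6+1+8 = 15 ballots; Tanaka wins 15–0.
Tanaka vs Varga: Tanaka wins 15–0.
Tanaka–Larsen: Tanaka 8–7.
Tanaka vs Mbeki: Tanaka, 9–6.
Tanaka beats Yilmaz, Varga, Larsen, Mbeki — 4 pairwise wins.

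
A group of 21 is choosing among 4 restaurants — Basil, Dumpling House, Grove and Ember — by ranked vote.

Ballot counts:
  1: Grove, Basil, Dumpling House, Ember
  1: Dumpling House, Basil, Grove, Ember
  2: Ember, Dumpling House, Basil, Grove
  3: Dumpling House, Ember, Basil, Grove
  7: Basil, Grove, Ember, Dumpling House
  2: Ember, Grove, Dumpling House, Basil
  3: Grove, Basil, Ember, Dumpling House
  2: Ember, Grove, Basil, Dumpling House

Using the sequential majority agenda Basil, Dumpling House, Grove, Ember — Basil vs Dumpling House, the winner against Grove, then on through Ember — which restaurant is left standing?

Basil

Round 1: Basil vs Dumpling House — 13–8, Basil advances.
Round 2: Basil vs Grove — 13–8, Basil advances.
Round 3: Basil vs Ember — 12–9, Basil advances.
The agenda winner is Basil.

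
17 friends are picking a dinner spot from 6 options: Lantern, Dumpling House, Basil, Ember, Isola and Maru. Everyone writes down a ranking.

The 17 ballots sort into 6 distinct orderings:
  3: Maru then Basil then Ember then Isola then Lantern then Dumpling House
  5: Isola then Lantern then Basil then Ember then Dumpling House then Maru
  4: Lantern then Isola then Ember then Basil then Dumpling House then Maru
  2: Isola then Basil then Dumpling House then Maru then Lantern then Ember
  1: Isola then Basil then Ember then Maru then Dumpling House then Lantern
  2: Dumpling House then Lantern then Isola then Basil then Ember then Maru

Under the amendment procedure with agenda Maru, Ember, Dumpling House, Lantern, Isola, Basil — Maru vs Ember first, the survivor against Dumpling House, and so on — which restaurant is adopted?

Round 1: Maru vs Ember — 5–12, Ember advances.
Round 2: Ember vs Dumpling House — 13–4, Ember advances.
Round 3: Ember vs Lantern — 4–13, Lantern advances.
Round 4: Lantern vs Isola — 6–11, Isola advances.
Round 5: Isola vs Basil — 14–3, Isola advances.
Isola survives the agenda.

Isola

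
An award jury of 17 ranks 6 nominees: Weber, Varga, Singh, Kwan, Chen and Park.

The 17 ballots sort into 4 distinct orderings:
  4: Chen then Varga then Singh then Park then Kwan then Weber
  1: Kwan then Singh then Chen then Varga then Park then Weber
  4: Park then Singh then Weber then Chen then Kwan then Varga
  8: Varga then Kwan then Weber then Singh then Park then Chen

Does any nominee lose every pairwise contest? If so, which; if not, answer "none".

none

Head-to-head results (17 jurors):
Weber vs Varga: 4 to 13, Varga.
Weber vs Singh: Weber is ranked higher on 8 ballots, Singh on 9. Singh wins 9–8.
Weber vs Kwan: Weber is ranked higher on 4 ballots, Kwan on 13. Kwan wins 13–4.
Weber–Chen: Weber 12–5.
Weber–Park: Park 9–8.
Varga vs Singh: Varga wins 12–5.
Varga vs Kwan: Varga is ranked higher on 4+8 = 12 ballots, Kwan on 5. Varga wins 12–5.
Varga vs Chen: 8 to 9, Chen.
Varga vs Park: Varga is ranked higher on 4+1+8 = 13 ballots, Park on 4. Varga wins 13–4.
Singh vs Kwan: Singh preferred on 4+4 = 8 ballots; Kwan wins 9–8.
Singh vs Chen: Singh preferred on 1+4+8 = 13 ballots; Singh wins 13–4.
Singh vs Park: Singh, 13–4.
Kwan vs Chen: 1+8 = 9 for Kwan, 8 for Chen — Kwan by 9–8.
Kwan vs Park: Kwan, 9–8.
Chen vs Park: Chen preferred on 4+1 = 5 ballots; Park wins 12–5.
Each nominee has at least one pairwise win (Weber beats Chen; Varga beats Weber; Singh beats Weber; Kwan beats Weber; Chen beats Varga; Park beats Weber) — no Condorcet loser.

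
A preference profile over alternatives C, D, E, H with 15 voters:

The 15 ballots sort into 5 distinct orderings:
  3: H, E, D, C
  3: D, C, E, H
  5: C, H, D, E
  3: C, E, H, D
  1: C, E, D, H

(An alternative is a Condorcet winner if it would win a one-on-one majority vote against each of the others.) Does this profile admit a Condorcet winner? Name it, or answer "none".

Pairwise majorities:
C vs D: 5+3+1 = 9 for C, 6 for D — C by 9–6.
C vs E: 3+5+3+1 = 12 for C, 3 for E — C by 12–3.
C vs H: C is ranked higher on 3+5+3+1 = 12 ballots, H on 3. C wins 12–3.
D vs E: D is ranked higher on 3+5 = 8 ballots, E on 7. D wins 8–7.
D vs H: 4 to 11, H.
E vs H: E is ranked higher on 3+3+1 = 7 ballots, H on 8. H wins 8–7.
Only C has no losses; C is the Condorcet winner.

C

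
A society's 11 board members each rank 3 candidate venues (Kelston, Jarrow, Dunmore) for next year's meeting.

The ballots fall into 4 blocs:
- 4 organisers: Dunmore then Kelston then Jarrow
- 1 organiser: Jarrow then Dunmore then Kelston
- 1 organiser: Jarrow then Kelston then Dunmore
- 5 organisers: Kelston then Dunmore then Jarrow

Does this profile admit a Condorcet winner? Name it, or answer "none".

Pairwise majorities:
Kelston vs Jarrow: Kelston wins 9–2.
Kelston vs Dunmore: Kelston wins 6–5.
Jarrow vs Dunmore: 1+1 = 2 for Jarrow, 9 for Dunmore — Dunmore by 9–2.
Kelston wins every pairwise contest, so Kelston is the Condorcet winner.

Kelston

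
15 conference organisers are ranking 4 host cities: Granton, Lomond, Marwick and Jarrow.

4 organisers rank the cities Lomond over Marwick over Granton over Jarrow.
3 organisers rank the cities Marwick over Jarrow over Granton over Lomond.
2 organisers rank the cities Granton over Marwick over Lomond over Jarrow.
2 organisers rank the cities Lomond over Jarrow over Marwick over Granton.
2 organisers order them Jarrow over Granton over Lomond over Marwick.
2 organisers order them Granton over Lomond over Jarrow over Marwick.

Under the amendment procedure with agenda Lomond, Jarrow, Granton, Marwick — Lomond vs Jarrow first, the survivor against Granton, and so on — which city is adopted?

Marwick

Round 1: Lomond vs Jarrow — 10–5, Lomond advances.
Round 2: Lomond vs Granton — 6–9, Granton advances.
Round 3: Granton vs Marwick — 6–9, Marwick advances.
The agenda winner is Marwick.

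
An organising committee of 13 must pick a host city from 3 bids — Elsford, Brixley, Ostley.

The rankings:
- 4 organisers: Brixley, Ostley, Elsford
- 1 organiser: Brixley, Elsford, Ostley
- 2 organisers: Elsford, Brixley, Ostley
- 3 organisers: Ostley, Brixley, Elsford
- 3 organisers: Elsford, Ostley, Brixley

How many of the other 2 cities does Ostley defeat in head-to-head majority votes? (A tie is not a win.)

1

Ostley against each rival (13 organisers):
Ostley vs Elsford: Ostley, 7–6.
Ostley vs Brixley: Brixley wins 7–6.
Ostley beats Elsford; loses to Brixley — 1 pairwise win.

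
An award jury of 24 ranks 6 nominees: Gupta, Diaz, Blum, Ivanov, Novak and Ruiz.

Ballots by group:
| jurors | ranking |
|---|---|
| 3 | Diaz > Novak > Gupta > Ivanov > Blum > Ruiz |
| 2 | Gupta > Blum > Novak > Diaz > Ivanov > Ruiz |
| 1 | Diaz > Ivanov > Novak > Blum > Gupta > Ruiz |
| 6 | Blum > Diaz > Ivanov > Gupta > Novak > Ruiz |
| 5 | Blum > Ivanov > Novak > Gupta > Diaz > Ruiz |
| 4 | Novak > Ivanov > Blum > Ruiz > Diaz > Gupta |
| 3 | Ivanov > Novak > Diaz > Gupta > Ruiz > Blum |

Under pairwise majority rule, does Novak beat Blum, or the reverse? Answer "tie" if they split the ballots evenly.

Blum

Ballots ranking Novak above Blum: 3 + 1 + 4 + 3 = 11.
Ballots ranking Blum above Novak: 24 − 11 = 13.
Blum wins the head-to-head 13–11.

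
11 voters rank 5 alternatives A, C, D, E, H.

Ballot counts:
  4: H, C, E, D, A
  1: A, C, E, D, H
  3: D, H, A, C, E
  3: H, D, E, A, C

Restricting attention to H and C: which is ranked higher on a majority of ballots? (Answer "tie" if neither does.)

H

Ballots ranking H above C: 4 + 3 + 3 = 10.
Ballots ranking C above H: 11 − 10 = 1.
H wins the head-to-head 10–1.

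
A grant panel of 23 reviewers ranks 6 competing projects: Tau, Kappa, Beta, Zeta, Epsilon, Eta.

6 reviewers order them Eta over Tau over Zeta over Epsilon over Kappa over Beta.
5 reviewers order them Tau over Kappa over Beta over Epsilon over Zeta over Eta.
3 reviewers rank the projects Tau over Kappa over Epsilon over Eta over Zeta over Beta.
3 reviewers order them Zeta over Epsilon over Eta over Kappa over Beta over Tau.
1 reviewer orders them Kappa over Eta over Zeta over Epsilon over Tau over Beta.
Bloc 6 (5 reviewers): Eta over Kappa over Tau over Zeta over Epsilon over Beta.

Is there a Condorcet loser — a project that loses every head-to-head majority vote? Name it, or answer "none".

Beta

Pairwise majorities:
Tau vs Kappa: 6+5+3 = 14 for Tau, 9 for Kappa — Tau by 14–9.
Tau vs Beta: 20 to 3, Tau.
Tau vs Zeta: Tau wins 19–4.
Tau vs Epsilon: Tau is ranked higher on 6+5+3+5 = 19 ballots, Epsilon on 4. Tau wins 19–4.
Tau vs Eta: Eta, 15–8.
Kappa vs Beta: Kappa, 23–0.
Kappa vs Zeta: 5+3+1+5 = 14 for Kappa, 9 for Zeta — Kappa by 14–9.
Kappa–Epsilon: Kappa 14–9.
Kappa vs Eta: 9 to 14, Eta.
Beta vs Zeta: Beta preferred on 5 ballots; Zeta wins 18–5.
Beta vs Epsilon: Epsilon, 18–5.
Beta vs Eta: Eta, 18–5.
Zeta–Epsilon: Zeta 15–8.
Zeta vs Eta: Eta wins 15–8.
Epsilon–Eta: Eta 12–11.
Only Beta has no wins; Beta is the Condorcet loser.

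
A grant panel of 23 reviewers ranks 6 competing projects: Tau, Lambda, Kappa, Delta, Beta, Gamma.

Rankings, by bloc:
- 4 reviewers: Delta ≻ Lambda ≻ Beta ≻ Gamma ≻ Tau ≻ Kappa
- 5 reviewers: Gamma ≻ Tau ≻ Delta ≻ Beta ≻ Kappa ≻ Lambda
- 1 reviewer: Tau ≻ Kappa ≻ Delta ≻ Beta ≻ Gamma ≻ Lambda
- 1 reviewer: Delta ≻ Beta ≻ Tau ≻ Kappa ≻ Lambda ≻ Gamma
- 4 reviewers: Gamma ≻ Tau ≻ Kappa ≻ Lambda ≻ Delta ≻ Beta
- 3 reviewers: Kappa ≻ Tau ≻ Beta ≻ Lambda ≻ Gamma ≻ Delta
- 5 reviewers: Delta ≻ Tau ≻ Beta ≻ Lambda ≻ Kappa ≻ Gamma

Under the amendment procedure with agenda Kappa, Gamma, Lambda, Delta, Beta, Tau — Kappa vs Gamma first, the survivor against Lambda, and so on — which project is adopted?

Tau

Round 1: Kappa vs Gamma — 10–13, Gamma advances.
Round 2: Gamma vs Lambda — 10–13, Lambda advances.
Round 3: Lambda vs Delta — 7–16, Delta advances.
Round 4: Delta vs Beta — 20–3, Delta advances.
Round 5: Delta vs Tau — 10–13, Tau advances.
The agenda winner is Tau.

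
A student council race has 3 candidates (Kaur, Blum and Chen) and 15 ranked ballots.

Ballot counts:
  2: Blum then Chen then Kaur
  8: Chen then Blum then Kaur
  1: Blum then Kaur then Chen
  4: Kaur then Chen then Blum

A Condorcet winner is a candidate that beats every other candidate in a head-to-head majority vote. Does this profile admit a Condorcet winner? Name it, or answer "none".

Check each pair by majority over 15 ballots:
Kaur vs Blum: 4 for Kaur, 11 for Blum — Blum by 11–4.
Kaur vs Chen: Kaur is ranked higher on 1+4 = 5 ballots, Chen on 10. Chen wins 10–5.
Blum vs Chen: Blum preferred on 2+1 = 3 ballots; Chen wins 12–3.
Chen wins every pairwise contest, so Chen is the Condorcet winner.

Chen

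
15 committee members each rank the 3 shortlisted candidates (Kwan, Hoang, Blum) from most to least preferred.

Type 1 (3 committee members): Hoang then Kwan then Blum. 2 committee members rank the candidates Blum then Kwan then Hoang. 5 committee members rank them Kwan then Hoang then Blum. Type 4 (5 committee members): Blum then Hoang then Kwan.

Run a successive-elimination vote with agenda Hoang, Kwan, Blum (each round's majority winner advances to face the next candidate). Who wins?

Round 1: Hoang vs Kwan — 8–7, Hoang advances.
Round 2: Hoang vs Blum — 8–7, Hoang advances.
Hoang survives the agenda.

Hoang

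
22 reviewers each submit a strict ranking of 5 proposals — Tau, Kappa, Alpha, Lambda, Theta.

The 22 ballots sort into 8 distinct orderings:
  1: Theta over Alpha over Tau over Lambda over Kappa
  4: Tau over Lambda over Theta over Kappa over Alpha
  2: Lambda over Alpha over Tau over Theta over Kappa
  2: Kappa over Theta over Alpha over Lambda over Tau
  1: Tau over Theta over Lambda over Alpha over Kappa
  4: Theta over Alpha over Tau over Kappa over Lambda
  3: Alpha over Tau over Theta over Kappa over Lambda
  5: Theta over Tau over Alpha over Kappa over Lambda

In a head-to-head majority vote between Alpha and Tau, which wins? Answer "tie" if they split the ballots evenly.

Ballots ranking Alpha above Tau: 1 + 2 + 2 + 4 + 3 = 12.
Ballots ranking Tau above Alpha: 22 − 12 = 10.
Alpha wins the head-to-head 12–10.

Alpha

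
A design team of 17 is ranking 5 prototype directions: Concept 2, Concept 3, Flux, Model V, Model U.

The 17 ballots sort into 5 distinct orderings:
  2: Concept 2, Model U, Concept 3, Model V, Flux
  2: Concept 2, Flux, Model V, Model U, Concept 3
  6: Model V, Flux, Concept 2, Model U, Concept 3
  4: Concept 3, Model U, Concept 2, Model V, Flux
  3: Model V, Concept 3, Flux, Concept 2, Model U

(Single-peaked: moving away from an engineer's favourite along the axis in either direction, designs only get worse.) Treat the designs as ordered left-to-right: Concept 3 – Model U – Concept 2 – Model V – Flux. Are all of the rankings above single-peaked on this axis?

Axis positions: Concept 3=1, Model U=2, Concept 2=3, Model V=4, Flux=5.
Group 1 (peak Concept 2 at position 3): ranking walks positions 3-2-1-4-5, expanding outward from the peak — single-peaked.
Group 2: ranking walks positions 3-5-4-2-1; Flux is ranked above Model V even though Model V lies between Flux and the peak Concept 2 on the axis — preferences dip and rise again. Not single-peaked.
Group 3 (peak Model V at position 4): ranking walks positions 4-5-3-2-1, expanding outward from the peak — single-peaked.
Group 4 (peak Concept 3 at position 1): ranking walks positions 1-2-3-4-5, expanding outward from the peak — single-peaked.
Group 5: ranking walks positions 4-1-5-3-2; Concept 3 is ranked above Concept 2 even though Concept 2 lies between Concept 3 and the peak Model V on the axis — preferences dip and rise again. Not single-peaked.
Group 2 violates single-peakedness, so the profile is not single-peaked on this axis.

no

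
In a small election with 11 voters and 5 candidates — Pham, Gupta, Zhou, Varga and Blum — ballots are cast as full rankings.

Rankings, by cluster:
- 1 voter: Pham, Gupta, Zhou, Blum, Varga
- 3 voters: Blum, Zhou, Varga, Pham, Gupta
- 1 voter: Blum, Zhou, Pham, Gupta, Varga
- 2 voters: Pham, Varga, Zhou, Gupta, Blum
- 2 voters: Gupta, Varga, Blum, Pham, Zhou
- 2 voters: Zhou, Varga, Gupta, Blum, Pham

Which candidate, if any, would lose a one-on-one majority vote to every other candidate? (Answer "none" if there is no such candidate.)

none

Pairwise majorities:
Pham vs Gupta: 1+3+1+2 = 7 for Pham, 4 for Gupta — Pham by 7–4.
Pham vs Zhou: 1+2+2 = 5 for Pham, 6 for Zhou — Zhou by 6–5.
Pham vs Varga: 1+1+2 = 4 for Pham, 7 for Varga — Varga by 7–4.
Pham–Blum: Blum 8–3.
Gupta vs Zhou: 1+2 = 3 for Gupta, 8 for Zhou — Zhou by 8–3.
Gupta vs Varga: Varga, 7–4.
Gupta vs Blum: Gupta is ranked higher on 1+2+2+2 = 7 ballots, Blum on 4. Gupta wins 7–4.
Zhou vs Varga: 7 to 4, Zhou.
Zhou–Blum: Blum 6–5.
Varga vs Blum: Varga wins 6–5.
No candidate is winless: Pham beats Gupta; Gupta beats Blum; Zhou beats Pham; Varga beats Pham; Blum beats Pham. There is no Condorcet loser.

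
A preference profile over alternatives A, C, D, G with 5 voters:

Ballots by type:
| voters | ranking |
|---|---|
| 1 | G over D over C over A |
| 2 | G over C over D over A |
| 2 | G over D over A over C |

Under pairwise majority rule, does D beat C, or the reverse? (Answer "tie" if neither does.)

D

Ballots ranking D above C: 1 + 2 = 3.
Ballots ranking C above D: 5 − 3 = 2.
D wins the head-to-head 3–2.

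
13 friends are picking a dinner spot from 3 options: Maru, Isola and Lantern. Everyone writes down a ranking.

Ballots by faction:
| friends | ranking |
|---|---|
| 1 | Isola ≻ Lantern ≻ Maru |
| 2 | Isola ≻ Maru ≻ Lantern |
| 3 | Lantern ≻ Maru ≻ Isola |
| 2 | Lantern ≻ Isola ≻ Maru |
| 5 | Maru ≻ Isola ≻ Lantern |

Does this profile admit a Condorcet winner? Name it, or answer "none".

Head-to-head results (13 friends):
Maru vs Isola: Maru preferred on 3+5 = 8 ballots; Maru wins 8–5.
Maru vs Lantern: 2+5 = 7 for Maru, 6 for Lantern — Maru by 7–6.
Isola vs Lantern: Isola is ranked higher on 1+2+5 = 8 ballots, Lantern on 5. Isola wins 8–5.
Only Maru has no losses; Maru is the Condorcet winner.

Maru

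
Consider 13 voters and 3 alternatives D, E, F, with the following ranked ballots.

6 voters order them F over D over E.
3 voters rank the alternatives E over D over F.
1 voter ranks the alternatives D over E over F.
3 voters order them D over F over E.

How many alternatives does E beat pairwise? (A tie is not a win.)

E against each rival (13 voters):
E vs D: E preferred on 3 ballots; D wins 10–3.
E vs F: 3+1 = 4 for E, 9 for F — F by 9–4.
E beats no one; loses to D, F — 0 pairwise wins.

0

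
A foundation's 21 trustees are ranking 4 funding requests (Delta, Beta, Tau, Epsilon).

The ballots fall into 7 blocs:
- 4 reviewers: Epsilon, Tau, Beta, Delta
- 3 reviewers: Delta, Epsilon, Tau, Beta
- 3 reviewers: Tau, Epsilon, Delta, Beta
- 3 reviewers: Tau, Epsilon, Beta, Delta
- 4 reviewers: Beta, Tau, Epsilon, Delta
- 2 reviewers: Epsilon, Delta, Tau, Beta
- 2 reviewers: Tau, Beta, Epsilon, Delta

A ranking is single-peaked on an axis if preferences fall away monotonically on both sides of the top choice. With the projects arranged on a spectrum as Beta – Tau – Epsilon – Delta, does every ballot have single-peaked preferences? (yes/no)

yes

Axis positions: Beta=1, Tau=2, Epsilon=3, Delta=4.
Bloc 1 (peak Epsilon at position 3): ranking walks positions 3-2-1-4, expanding outward from the peak — single-peaked.
Bloc 2 (peak Delta at position 4): ranking walks positions 4-3-2-1, expanding outward from the peak — single-peaked.
Bloc 3 (peak Tau at position 2): ranking walks positions 2-3-4-1, expanding outward from the peak — single-peaked.
Bloc 4 (peak Tau at position 2): ranking walks positions 2-3-1-4, expanding outward from the peak — single-peaked.
Bloc 5 (peak Beta at position 1): ranking walks positions 1-2-3-4, expanding outward from the peak — single-peaked.
Bloc 6 (peak Epsilon at position 3): ranking walks positions 3-4-2-1, expanding outward from the peak — single-peaked.
Bloc 7 (peak Tau at position 2): ranking walks positions 2-1-3-4, expanding outward from the peak — single-peaked.
Every ranking is single-peaked on this axis.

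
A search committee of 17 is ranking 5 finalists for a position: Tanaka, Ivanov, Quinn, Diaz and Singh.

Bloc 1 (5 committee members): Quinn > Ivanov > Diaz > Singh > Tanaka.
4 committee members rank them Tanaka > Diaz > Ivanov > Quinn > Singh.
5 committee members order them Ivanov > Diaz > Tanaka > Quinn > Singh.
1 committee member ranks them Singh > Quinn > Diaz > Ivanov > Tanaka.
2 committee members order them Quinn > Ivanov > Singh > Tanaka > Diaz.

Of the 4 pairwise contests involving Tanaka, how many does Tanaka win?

2

Tanaka against each rival (17 committee members):
Tanaka vs Ivanov: 4 to 13, Ivanov.
Tanaka vs Quinn: Tanaka is ranked higher on 4+5 = 9 ballots, Quinn on 8. Tanaka wins 9–8.
Tanaka vs Diaz: Diaz, 11–6.
Tanaka vs Singh: 4+5 = 9 for Tanaka, 8 for Singh — Tanaka by 9–8.
Tanaka beats Quinn, Singh; loses to Ivanov, Diaz — 2 pairwise wins.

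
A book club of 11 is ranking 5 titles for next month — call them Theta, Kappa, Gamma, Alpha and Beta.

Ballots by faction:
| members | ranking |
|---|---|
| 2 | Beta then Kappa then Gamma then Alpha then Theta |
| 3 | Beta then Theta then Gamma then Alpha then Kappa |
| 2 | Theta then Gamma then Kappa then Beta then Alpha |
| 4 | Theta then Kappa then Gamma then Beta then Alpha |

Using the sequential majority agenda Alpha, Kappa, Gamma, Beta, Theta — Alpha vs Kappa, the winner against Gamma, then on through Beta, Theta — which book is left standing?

Round 1: Alpha vs Kappa — 3–8, Kappa advances.
Round 2: Kappa vs Gamma — 6–5, Kappa advances.
Round 3: Kappa vs Beta — 6–5, Kappa advances.
Round 4: Kappa vs Theta — 2–9, Theta advances.
The agenda winner is Theta.

Theta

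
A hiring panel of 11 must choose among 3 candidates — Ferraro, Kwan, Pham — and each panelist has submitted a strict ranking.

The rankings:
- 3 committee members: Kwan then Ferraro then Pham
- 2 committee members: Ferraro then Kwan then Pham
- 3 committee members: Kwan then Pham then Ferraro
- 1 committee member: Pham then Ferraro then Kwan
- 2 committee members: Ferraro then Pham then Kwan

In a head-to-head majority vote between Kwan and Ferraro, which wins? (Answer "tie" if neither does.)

Ballots ranking Kwan above Ferraro: 3 + 3 = 6.
Ballots ranking Ferraro above Kwan: 11 − 6 = 5.
Kwan wins the head-to-head 6–5.

Kwan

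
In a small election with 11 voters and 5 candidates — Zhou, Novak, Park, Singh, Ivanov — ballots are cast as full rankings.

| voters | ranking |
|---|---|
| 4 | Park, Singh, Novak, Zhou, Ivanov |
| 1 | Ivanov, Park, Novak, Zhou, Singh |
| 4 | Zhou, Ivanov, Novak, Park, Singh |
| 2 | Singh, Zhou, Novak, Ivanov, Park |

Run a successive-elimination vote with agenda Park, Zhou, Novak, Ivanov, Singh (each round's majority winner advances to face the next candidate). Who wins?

Round 1: Park vs Zhou — 5–6, Zhou advances.
Round 2: Zhou vs Novak — 6–5, Zhou advances.
Round 3: Zhou vs Ivanov — 10–1, Zhou advances.
Round 4: Zhou vs Singh — 5–6, Singh advances.
Singh survives the agenda.

Singh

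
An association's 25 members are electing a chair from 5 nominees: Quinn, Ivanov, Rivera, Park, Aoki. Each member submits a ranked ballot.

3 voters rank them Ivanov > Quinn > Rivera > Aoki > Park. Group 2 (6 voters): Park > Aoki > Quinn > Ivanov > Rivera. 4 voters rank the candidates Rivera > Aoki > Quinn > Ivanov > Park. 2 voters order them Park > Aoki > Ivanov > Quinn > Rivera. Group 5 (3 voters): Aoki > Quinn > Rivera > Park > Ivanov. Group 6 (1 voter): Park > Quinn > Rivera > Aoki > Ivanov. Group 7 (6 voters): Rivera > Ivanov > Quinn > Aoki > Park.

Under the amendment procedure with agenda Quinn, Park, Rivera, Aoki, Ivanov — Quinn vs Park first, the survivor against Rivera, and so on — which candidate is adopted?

Aoki

Round 1: Quinn vs Park — 16–9, Quinn advances.
Round 2: Quinn vs Rivera — 15–10, Quinn advances.
Round 3: Quinn vs Aoki — 10–15, Aoki advances.
Round 4: Aoki vs Ivanov — 16–9, Aoki advances.
Aoki survives the agenda.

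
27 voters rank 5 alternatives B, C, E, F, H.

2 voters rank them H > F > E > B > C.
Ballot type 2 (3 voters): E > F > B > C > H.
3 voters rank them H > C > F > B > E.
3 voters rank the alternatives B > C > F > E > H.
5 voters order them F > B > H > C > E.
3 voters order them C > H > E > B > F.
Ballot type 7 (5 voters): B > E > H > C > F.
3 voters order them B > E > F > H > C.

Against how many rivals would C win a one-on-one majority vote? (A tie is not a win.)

C against each rival (27 voters):
C vs B: B, 21–6.
C vs E: C is ranked higher on 3+3+5+3 = 14 ballots, E on 13. C wins 14–13.
C–F: C 14–13.
C vs H: C is ranked higher on 3+3+3 = 9 ballots, H on 18. H wins 18–9.
C beats E, F; loses to B, H — 2 pairwise wins.

2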